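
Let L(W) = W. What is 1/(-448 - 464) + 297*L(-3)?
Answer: -812593/912 ≈ -891.00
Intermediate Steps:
1/(-448 - 464) + 297*L(-3) = 1/(-448 - 464) + 297*(-3) = 1/(-912) - 891 = -1/912 - 891 = -812593/912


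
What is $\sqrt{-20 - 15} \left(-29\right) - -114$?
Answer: $114 - 29 i \sqrt{35} \approx 114.0 - 171.57 i$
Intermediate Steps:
$\sqrt{-20 - 15} \left(-29\right) - -114 = \sqrt{-35} \left(-29\right) + 114 = i \sqrt{35} \left(-29\right) + 114 = - 29 i \sqrt{35} + 114 = 114 - 29 i \sqrt{35}$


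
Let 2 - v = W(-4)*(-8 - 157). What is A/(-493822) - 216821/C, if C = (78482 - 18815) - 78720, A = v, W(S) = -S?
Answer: 53529183388/4704395283 ≈ 11.379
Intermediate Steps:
v = 662 (v = 2 - (-1*(-4))*(-8 - 157) = 2 - 4*(-165) = 2 - 1*(-660) = 2 + 660 = 662)
A = 662
C = -19053 (C = 59667 - 78720 = -19053)
A/(-493822) - 216821/C = 662/(-493822) - 216821/(-19053) = 662*(-1/493822) - 216821*(-1/19053) = -331/246911 + 216821/19053 = 53529183388/4704395283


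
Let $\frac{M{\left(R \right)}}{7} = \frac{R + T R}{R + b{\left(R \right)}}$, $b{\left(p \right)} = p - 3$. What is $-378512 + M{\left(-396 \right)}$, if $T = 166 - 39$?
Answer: $- \frac{100187408}{265} \approx -3.7807 \cdot 10^{5}$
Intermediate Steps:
$b{\left(p \right)} = -3 + p$ ($b{\left(p \right)} = p - 3 = -3 + p$)
$T = 127$ ($T = 166 - 39 = 127$)
$M{\left(R \right)} = \frac{896 R}{-3 + 2 R}$ ($M{\left(R \right)} = 7 \frac{R + 127 R}{R + \left(-3 + R\right)} = 7 \frac{128 R}{-3 + 2 R} = \frac{896 R}{-3 + 2 R}$)
$-378512 + M{\left(-396 \right)} = -378512 + 896 \left(-396\right) \frac{1}{-3 + 2 \left(-396\right)} = -378512 + 896 \left(-396\right) \frac{1}{-3 - 792} = -378512 + 896 \left(-396\right) \frac{1}{-795} = -378512 + 896 \left(-396\right) \left(- \frac{1}{795}\right) = -378512 + \frac{118272}{265} = - \frac{100187408}{265}$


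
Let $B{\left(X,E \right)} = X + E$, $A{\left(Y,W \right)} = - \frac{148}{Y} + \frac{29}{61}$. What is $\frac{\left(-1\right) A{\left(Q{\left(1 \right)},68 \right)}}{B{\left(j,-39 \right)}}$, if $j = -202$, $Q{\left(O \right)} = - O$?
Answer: $\frac{9057}{14701} \approx 0.61608$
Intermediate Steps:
$A{\left(Y,W \right)} = \frac{29}{61} - \frac{148}{Y}$ ($A{\left(Y,W \right)} = - \frac{148}{Y} + 29 \cdot \frac{1}{61} = - \frac{148}{Y} + \frac{29}{61} = \frac{29}{61} - \frac{148}{Y}$)
$B{\left(X,E \right)} = E + X$
$\frac{\left(-1\right) A{\left(Q{\left(1 \right)},68 \right)}}{B{\left(j,-39 \right)}} = \frac{\left(-1\right) \left(\frac{29}{61} - \frac{148}{\left(-1\right) 1}\right)}{-39 - 202} = \frac{\left(-1\right) \left(\frac{29}{61} - \frac{148}{-1}\right)}{-241} = - (\frac{29}{61} - -148) \left(- \frac{1}{241}\right) = - (\frac{29}{61} + 148) \left(- \frac{1}{241}\right) = \left(-1\right) \frac{9057}{61} \left(- \frac{1}{241}\right) = \left(- \frac{9057}{61}\right) \left(- \frac{1}{241}\right) = \frac{9057}{14701}$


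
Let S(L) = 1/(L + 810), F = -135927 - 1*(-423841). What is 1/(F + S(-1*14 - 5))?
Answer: 791/227739975 ≈ 3.4733e-6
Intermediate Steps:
F = 287914 (F = -135927 + 423841 = 287914)
S(L) = 1/(810 + L)
1/(F + S(-1*14 - 5)) = 1/(287914 + 1/(810 + (-1*14 - 5))) = 1/(287914 + 1/(810 + (-14 - 5))) = 1/(287914 + 1/(810 - 19)) = 1/(287914 + 1/791) = 1/(227739975/791) = 791/227739975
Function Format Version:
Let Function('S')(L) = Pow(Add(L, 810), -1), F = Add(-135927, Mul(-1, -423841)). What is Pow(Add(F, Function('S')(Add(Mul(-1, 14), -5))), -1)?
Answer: Rational(791, 227739975) ≈ 3.4733e-6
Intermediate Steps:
F = 287914 (F = Add(-135927, 423841) = 287914)
Function('S')(L) = Pow(Add(810, L), -1)
Pow(Add(F, Function('S')(Add(Mul(-1, 14), -5))), -1) = Pow(Add(287914, Pow(Add(810, Add(Mul(-1, 14), -5)), -1)), -1) = Pow(Add(287914, Pow(Add(810, Add(-14, -5)), -1)), -1) = Pow(Add(287914, Pow(Add(810, -19), -1)), -1) = Pow(Add(287914, Pow(791, -1)), -1) = Pow(Add(287914, Rational(1, 791)), -1) = Pow(Rational(227739975, 791), -1) = Rational(791, 227739975)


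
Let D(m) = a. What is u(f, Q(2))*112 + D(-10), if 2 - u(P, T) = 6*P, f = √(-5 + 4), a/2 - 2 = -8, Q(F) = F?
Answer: 212 - 672*I ≈ 212.0 - 672.0*I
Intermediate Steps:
a = -12 (a = 4 + 2*(-8) = 4 - 16 = -12)
f = I (f = √(-1) = I ≈ 1.0*I)
D(m) = -12
u(P, T) = 2 - 6*P
u(f, Q(2))*112 + D(-10) = (2 - 6*I)*112 - 12 = (224 - 672*I) - 12 = 212 - 672*I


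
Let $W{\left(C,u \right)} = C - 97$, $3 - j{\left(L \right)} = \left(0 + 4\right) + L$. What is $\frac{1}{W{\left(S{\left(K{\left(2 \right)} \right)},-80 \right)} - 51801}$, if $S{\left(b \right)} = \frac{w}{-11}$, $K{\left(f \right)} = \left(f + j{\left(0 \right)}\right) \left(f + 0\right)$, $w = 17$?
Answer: $- \frac{11}{570895} \approx -1.9268 \cdot 10^{-5}$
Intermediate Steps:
$j{\left(L \right)} = -1 - L$ ($j{\left(L \right)} = 3 - \left(\left(0 + 4\right) + L\right) = 3 - \left(4 + L\right) = -1 - L$)
$K{\left(f \right)} = f \left(-1 + f\right)$ ($K{\left(f \right)} = \left(f - 1\right) \left(f + 0\right) = \left(f + \left(-1 + 0\right)\right) f = \left(f - 1\right) f = \left(-1 + f\right) f = f \left(-1 + f\right)$)
$S{\left(b \right)} = - \frac{17}{11}$ ($S{\left(b \right)} = \frac{17}{-11} = 17 \left(- \frac{1}{11}\right) = - \frac{17}{11}$)
$W{\left(C,u \right)} = -97 + C$ ($W{\left(C,u \right)} = C - 97 = -97 + C$)
$\frac{1}{W{\left(S{\left(K{\left(2 \right)} \right)},-80 \right)} - 51801} = \frac{1}{\left(-97 - \frac{17}{11}\right) - 51801} = \frac{1}{- \frac{1084}{11} - 51801} = \frac{1}{- \frac{570895}{11}} = - \frac{11}{570895}$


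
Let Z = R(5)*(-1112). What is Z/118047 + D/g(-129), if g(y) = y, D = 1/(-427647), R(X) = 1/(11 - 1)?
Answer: -10223987731/10853725762935 ≈ -0.00094198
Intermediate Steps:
R(X) = ⅒ (R(X) = 1/10 = ⅒)
D = -1/427647 ≈ -2.3384e-6
Z = -556/5 (Z = (⅒)*(-1112) = -556/5 ≈ -111.20)
Z/118047 + D/g(-129) = -556/5/118047 - 1/427647/(-129) = -556/5*1/118047 - 1/427647*(-1/129) = -556/590235 + 1/55166463 = -10223987731/10853725762935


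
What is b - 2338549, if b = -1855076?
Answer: -4193625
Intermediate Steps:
b - 2338549 = -1855076 - 2338549 = -4193625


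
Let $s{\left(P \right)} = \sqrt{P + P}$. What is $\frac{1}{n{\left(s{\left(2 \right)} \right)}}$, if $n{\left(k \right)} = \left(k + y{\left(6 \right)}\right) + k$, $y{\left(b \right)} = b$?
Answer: $\frac{1}{10} \approx 0.1$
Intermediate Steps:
$s{\left(P \right)} = \sqrt{2} \sqrt{P}$ ($s{\left(P \right)} = \sqrt{2 P} = \sqrt{2} \sqrt{P}$)
$n{\left(k \right)} = 6 + 2 k$ ($n{\left(k \right)} = \left(k + 6\right) + k = \left(6 + k\right) + k = 6 + 2 k$)
$\frac{1}{n{\left(s{\left(2 \right)} \right)}} = \frac{1}{6 + 2 \sqrt{2} \sqrt{2}} = \frac{1}{6 + 2 \cdot 2} = \frac{1}{6 + 4} = \frac{1}{10}$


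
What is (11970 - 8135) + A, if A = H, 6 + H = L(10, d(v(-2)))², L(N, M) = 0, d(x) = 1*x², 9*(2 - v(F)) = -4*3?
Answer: 3829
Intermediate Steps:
v(F) = 10/3 (v(F) = 2 - (-4)*3/9 = 2 - ⅑*(-12) = 2 + 4/3 = 10/3)
d(x) = x²
H = -6 (H = -6 + 0² = -6 + 0 = -6)
A = -6
(11970 - 8135) + A = (11970 - 8135) - 6 = 3835 - 6 = 3829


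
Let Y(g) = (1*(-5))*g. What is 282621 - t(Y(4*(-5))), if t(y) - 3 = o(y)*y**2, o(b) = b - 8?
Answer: -637382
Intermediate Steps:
o(b) = -8 + b
Y(g) = -5*g
t(y) = 3 + y**2*(-8 + y) (t(y) = 3 + (-8 + y)*y**2 = 3 + y**2*(-8 + y))
282621 - t(Y(4*(-5))) = 282621 - (3 + (-20*(-5))**2*(-8 - 20*(-5))) = 282621 - (3 + (-5*(-20))**2*(-8 - 5*(-20))) = 282621 - (3 + 100**2*(-8 + 100)) = 282621 - (3 + 10000*92) = 282621 - (3 + 920000) = 282621 - 1*920003 = 282621 - 920003 = -637382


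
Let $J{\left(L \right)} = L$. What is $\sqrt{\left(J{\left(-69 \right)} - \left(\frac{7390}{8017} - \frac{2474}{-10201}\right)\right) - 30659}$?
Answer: $\frac{8 i \sqrt{314801860568897}}{809717} \approx 175.3 i$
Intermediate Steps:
$\sqrt{\left(J{\left(-69 \right)} - \left(\frac{7390}{8017} - \frac{2474}{-10201}\right)\right) - 30659} = \sqrt{\left(-69 - \left(\frac{7390}{8017} - \frac{2474}{-10201}\right)\right) - 30659} = \sqrt{\left(-69 - \left(7390 \cdot \frac{1}{8017} - - \frac{2474}{10201}\right)\right) - 30659} = \sqrt{\left(-69 - \left(\frac{7390}{8017} + \frac{2474}{10201}\right)\right) - 30659} = \sqrt{\left(-69 - \frac{95219448}{81781417}\right) - 30659} = \sqrt{- \frac{5738137221}{81781417} - 30659} = \sqrt{- \frac{2513074601024}{81781417}} = \frac{8 i \sqrt{314801860568897}}{809717}$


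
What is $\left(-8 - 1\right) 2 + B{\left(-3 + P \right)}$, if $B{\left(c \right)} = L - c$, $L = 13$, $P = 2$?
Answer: $-4$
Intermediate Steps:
$B{\left(c \right)} = 13 - c$
$\left(-8 - 1\right) 2 + B{\left(-3 + P \right)} = \left(-8 - 1\right) 2 + \left(13 - \left(-3 + 2\right)\right) = \left(-9\right) 2 + \left(13 - -1\right) = -18 + \left(13 + 1\right) = -18 + 14 = -4$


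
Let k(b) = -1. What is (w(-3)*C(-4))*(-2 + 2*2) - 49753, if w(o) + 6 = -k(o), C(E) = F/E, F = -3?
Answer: -99521/2 ≈ -49761.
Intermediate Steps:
C(E) = -3/E
w(o) = -5 (w(o) = -6 - 1*(-1) = -6 + 1 = -5)
(w(-3)*C(-4))*(-2 + 2*2) - 49753 = (-(-15)/(-4))*(-2 + 2*2) - 49753 = (-(-15)*(-1)/4)*(-2 + 4) - 49753 = -5*¾*2 - 49753 = -15/4*2 - 49753 = -15/2 - 49753 = -99521/2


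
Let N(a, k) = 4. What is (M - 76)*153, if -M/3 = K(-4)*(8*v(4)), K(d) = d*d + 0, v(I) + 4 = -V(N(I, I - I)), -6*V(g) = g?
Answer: 184212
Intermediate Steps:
V(g) = -g/6
v(I) = -10/3 (v(I) = -4 - (-1)*4/6 = -4 - 1*(-2/3) = -4 + 2/3 = -10/3)
K(d) = d**2 (K(d) = d**2 + 0 = d**2)
M = 1280 (M = -3*(-4)**2*8*(-10/3) = -48*(-80)/3 = -3*(-1280/3) = 1280)
(M - 76)*153 = (1280 - 76)*153 = 1204*153 = 184212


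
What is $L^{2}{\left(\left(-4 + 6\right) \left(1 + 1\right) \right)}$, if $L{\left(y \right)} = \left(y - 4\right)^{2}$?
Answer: $0$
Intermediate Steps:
$L{\left(y \right)} = \left(-4 + y\right)^{2}$
$L^{2}{\left(\left(-4 + 6\right) \left(1 + 1\right) \right)} = \left(\left(-4 + \left(-4 + 6\right) \left(1 + 1\right)\right)^{2}\right)^{2} = \left(\left(-4 + 2 \cdot 2\right)^{2}\right)^{2} = \left(\left(-4 + 4\right)^{2}\right)^{2} = \left(0^{2}\right)^{2} = 0^{2} = 0$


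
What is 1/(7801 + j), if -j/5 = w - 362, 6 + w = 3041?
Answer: -1/5564 ≈ -0.00017973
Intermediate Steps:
w = 3035 (w = -6 + 3041 = 3035)
j = -13365 (j = -5*(3035 - 362) = -5*2673 = -13365)
1/(7801 + j) = 1/(7801 - 13365) = 1/(-5564) = -1/5564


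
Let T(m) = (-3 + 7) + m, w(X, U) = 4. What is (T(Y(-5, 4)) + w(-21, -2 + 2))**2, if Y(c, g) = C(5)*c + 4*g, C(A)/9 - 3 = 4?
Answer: 84681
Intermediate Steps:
C(A) = 63 (C(A) = 27 + 9*4 = 27 + 36 = 63)
Y(c, g) = 4*g + 63*c (Y(c, g) = 63*c + 4*g = 4*g + 63*c)
T(m) = 4 + m
(T(Y(-5, 4)) + w(-21, -2 + 2))**2 = ((4 + (4*4 + 63*(-5))) + 4)**2 = ((4 + (16 - 315)) + 4)**2 = ((4 - 299) + 4)**2 = (-295 + 4)**2 = (-291)**2 = 84681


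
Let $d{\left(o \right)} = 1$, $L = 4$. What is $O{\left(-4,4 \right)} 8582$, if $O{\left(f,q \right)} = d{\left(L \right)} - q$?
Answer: $-25746$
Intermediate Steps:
$O{\left(f,q \right)} = 1 - q$
$O{\left(-4,4 \right)} 8582 = \left(1 - 4\right) 8582 = \left(-3\right) 8582 = -25746$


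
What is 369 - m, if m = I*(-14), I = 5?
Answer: 439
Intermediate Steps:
m = -70 (m = 5*(-14) = -70)
369 - m = 369 - 1*(-70) = 369 + 70 = 439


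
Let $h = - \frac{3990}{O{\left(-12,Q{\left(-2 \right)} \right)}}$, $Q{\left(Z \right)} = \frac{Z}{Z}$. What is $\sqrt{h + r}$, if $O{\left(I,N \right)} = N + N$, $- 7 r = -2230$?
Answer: $\frac{i \sqrt{82145}}{7} \approx 40.944 i$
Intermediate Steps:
$r = \frac{2230}{7}$ ($r = \left(- \frac{1}{7}\right) \left(-2230\right) = \frac{2230}{7} \approx 318.57$)
$Q{\left(Z \right)} = 1$
$O{\left(I,N \right)} = 2 N$
$h = -1995$ ($h = - \frac{3990}{2 \cdot 1} = - \frac{3990}{2} = \left(-3990\right) \frac{1}{2} = -1995$)
$\sqrt{h + r} = \sqrt{-1995 + \frac{2230}{7}} = \sqrt{- \frac{11735}{7}} = \frac{i \sqrt{82145}}{7}$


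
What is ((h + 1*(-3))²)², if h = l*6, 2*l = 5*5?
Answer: 26873856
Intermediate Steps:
l = 25/2 (l = (5*5)/2 = (½)*25 = 25/2 ≈ 12.500)
h = 75 (h = (25/2)*6 = 75)
((h + 1*(-3))²)² = ((75 + 1*(-3))²)² = ((75 - 3)²)² = (72²)² = 5184² = 26873856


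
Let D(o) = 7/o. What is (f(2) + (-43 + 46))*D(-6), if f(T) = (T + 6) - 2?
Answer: -21/2 ≈ -10.500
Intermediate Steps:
f(T) = 4 + T (f(T) = (6 + T) - 2 = 4 + T)
(f(2) + (-43 + 46))*D(-6) = ((4 + 2) + (-43 + 46))*(7/(-6)) = (6 + 3)*(7*(-⅙)) = 9*(-7/6) = -21/2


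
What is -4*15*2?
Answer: -120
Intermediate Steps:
-4*15*2 = -60*2 = -120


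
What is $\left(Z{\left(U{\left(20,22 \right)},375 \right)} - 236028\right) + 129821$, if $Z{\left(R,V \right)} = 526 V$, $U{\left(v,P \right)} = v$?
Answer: $91043$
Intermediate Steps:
$\left(Z{\left(U{\left(20,22 \right)},375 \right)} - 236028\right) + 129821 = \left(526 \cdot 375 - 236028\right) + 129821 = \left(197250 - 236028\right) + 129821 = -38778 + 129821 = 91043$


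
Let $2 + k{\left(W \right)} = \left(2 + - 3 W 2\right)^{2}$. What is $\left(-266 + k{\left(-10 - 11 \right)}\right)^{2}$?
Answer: $259725456$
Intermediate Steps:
$k{\left(W \right)} = -2 + \left(2 - 6 W\right)^{2}$ ($k{\left(W \right)} = -2 + \left(2 + - 3 W 2\right)^{2} = -2 + \left(2 - 6 W\right)^{2}$)
$\left(-266 + k{\left(-10 - 11 \right)}\right)^{2} = \left(-266 + \left(2 - 24 \left(-10 - 11\right) + 36 \left(-10 - 11\right)^{2}\right)\right)^{2} = \left(-266 + \left(2 - -504 + 36 \left(-21\right)^{2}\right)\right)^{2} = \left(-266 + \left(2 + 504 + 36 \cdot 441\right)\right)^{2} = \left(-266 + \left(2 + 504 + 15876\right)\right)^{2} = \left(-266 + 16382\right)^{2} = 16116^{2} = 259725456$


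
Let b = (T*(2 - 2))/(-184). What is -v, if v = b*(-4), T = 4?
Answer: 0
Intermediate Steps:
b = 0 (b = (4*(2 - 2))/(-184) = (4*0)*(-1/184) = 0*(-1/184) = 0)
v = 0 (v = 0*(-4) = 0)
-v = -1*0 = 0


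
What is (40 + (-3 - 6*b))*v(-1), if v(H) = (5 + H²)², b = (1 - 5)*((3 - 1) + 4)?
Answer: 6516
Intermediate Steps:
b = -24 (b = -4*(2 + 4) = -4*6 = -24)
(40 + (-3 - 6*b))*v(-1) = (40 + (-3 - 6*(-24)))*(5 + (-1)²)² = (40 + (-3 + 144))*(5 + 1)² = (40 + 141)*6² = 181*36 = 6516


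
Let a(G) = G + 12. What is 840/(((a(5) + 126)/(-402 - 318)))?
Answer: -604800/143 ≈ -4229.4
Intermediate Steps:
a(G) = 12 + G
840/(((a(5) + 126)/(-402 - 318))) = 840/((((12 + 5) + 126)/(-402 - 318))) = 840/(((17 + 126)/(-720))) = 840/((143*(-1/720))) = 840/(-143/720) = 840*(-720/143) = -604800/143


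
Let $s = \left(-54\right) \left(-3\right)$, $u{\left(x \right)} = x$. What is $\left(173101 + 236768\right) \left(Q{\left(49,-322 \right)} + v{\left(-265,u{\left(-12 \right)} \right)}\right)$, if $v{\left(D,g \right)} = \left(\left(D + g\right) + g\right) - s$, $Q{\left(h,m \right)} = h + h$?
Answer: $-144683757$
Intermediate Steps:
$s = 162$
$Q{\left(h,m \right)} = 2 h$
$v{\left(D,g \right)} = -162 + D + 2 g$ ($v{\left(D,g \right)} = \left(\left(D + g\right) + g\right) - 162 = \left(D + 2 g\right) - 162 = -162 + D + 2 g$)
$\left(173101 + 236768\right) \left(Q{\left(49,-322 \right)} + v{\left(-265,u{\left(-12 \right)} \right)}\right) = \left(173101 + 236768\right) \left(2 \cdot 49 - 451\right) = 409869 \left(98 - 451\right) = 409869 \left(-353\right) = -144683757$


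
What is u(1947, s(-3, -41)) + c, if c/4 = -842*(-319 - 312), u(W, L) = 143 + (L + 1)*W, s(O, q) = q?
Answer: 2047471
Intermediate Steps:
u(W, L) = 143 + W*(1 + L) (u(W, L) = 143 + (1 + L)*W = 143 + W*(1 + L))
c = 2125208 (c = 4*(-842*(-319 - 312)) = 4*(-842*(-631)) = 4*531302 = 2125208)
u(1947, s(-3, -41)) + c = (143 + 1947 - 41*1947) + 2125208 = (143 + 1947 - 79827) + 2125208 = -77737 + 2125208 = 2047471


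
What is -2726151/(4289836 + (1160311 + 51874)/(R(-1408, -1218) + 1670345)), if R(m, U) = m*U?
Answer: -9228808992639/14522335834789 ≈ -0.63549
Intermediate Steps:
R(m, U) = U*m
-2726151/(4289836 + (1160311 + 51874)/(R(-1408, -1218) + 1670345)) = -2726151/(4289836 + (1160311 + 51874)/(-1218*(-1408) + 1670345)) = -2726151/(4289836 + 1212185/(1714944 + 1670345)) = -2726151/(4289836 + 1212185/3385289) = -2726151/14522335834789/3385289 = -2726151*3385289/14522335834789 = -9228808992639/14522335834789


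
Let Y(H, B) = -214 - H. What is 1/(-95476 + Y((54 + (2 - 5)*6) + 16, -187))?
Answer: -1/95742 ≈ -1.0445e-5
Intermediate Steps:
1/(-95476 + Y((54 + (2 - 5)*6) + 16, -187)) = 1/(-95476 + (-214 - ((54 + (2 - 5)*6) + 16))) = 1/(-95476 + (-214 - ((54 - 3*6) + 16))) = 1/(-95476 + (-214 - ((54 - 18) + 16))) = 1/(-95476 + (-214 - (36 + 16))) = 1/(-95476 + (-214 - 1*52)) = 1/(-95476 + (-214 - 52)) = 1/(-95476 - 266) = 1/(-95742) = -1/95742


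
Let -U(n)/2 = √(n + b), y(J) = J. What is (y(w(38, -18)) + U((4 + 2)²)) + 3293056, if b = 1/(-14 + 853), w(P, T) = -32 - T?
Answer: 3293042 - 2*√25341995/839 ≈ 3.2930e+6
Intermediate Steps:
b = 1/839 ≈ 0.0011919
U(n) = -2*√(1/839 + n) (U(n) = -2*√(n + 1/839) = -2*√(1/839 + n))
(y(w(38, -18)) + U((4 + 2)²)) + 3293056 = ((-32 - 1*(-18)) - 2*√(839 + 703921*(4 + 2)²)/839) + 3293056 = ((-32 + 18) - 2*√(839 + 703921*6²)/839) + 3293056 = (-14 - 2*√(839 + 703921*36)/839) + 3293056 = (-14 - 2*√(839 + 25341156)/839) + 3293056 = (-14 - 2*√25341995/839) + 3293056 = 3293042 - 2*√25341995/839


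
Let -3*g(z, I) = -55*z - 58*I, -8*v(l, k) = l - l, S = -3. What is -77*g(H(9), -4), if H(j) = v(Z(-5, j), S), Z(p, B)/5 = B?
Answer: 17864/3 ≈ 5954.7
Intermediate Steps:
Z(p, B) = 5*B
v(l, k) = 0 (v(l, k) = -(l - l)/8 = -⅛*0 = 0)
H(j) = 0
g(z, I) = 55*z/3 + 58*I/3 (g(z, I) = -(-55*z - 58*I)/3 = -(-58*I - 55*z)/3 = 55*z/3 + 58*I/3)
-77*g(H(9), -4) = -77*((55/3)*0 + (58/3)*(-4)) = -77*(0 - 232/3) = -77*(-232/3) = 17864/3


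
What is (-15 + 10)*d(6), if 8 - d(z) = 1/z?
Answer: -235/6 ≈ -39.167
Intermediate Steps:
d(z) = 8 - 1/z
(-15 + 10)*d(6) = (-15 + 10)*(8 - 1/6) = -5*(8 - 1*⅙) = -5*(8 - ⅙) = -5*47/6 = -235/6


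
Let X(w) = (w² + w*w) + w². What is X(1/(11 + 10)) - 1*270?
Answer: -39689/147 ≈ -269.99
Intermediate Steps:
X(w) = 3*w² (X(w) = (w² + w²) + w² = 2*w² + w² = 3*w²)
X(1/(11 + 10)) - 1*270 = 3*(1/(11 + 10))² - 1*270 = 3*(1/21)² - 270 = 3*(1/441) - 270 = 1/147 - 270 = -39689/147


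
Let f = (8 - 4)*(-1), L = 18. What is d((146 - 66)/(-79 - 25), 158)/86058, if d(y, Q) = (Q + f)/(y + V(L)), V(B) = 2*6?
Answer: 143/897462 ≈ 0.00015934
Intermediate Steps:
V(B) = 12
f = -4 (f = 4*(-1) = -4)
d(y, Q) = (-4 + Q)/(12 + y) (d(y, Q) = (Q - 4)/(y + 12) = (-4 + Q)/(12 + y))
d((146 - 66)/(-79 - 25), 158)/86058 = ((-4 + 158)/(12 + (146 - 66)/(-79 - 25)))/86058 = (154/(12 + 80/(-104)))*(1/86058) = (154/(12 + 80*(-1/104)))*(1/86058) = (154/(12 - 10/13))*(1/86058) = (154/(146/13))*(1/86058) = ((13/146)*154)*(1/86058) = (1001/73)*(1/86058) = 143/897462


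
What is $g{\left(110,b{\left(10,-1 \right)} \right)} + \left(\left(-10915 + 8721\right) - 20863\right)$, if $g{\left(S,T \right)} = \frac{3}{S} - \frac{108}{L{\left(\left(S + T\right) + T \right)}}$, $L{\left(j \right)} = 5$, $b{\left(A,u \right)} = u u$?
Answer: $- \frac{2538643}{110} \approx -23079.0$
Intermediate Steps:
$b{\left(A,u \right)} = u^{2}$
$g{\left(S,T \right)} = - \frac{108}{5} + \frac{3}{S}$ ($g{\left(S,T \right)} = \frac{3}{S} - \frac{108}{5} = - \frac{108}{5} + \frac{3}{S}$)
$g{\left(110,b{\left(10,-1 \right)} \right)} + \left(\left(-10915 + 8721\right) - 20863\right) = \left(- \frac{108}{5} + \frac{3}{110}\right) + \left(\left(-10915 + 8721\right) - 20863\right) = \left(- \frac{108}{5} + 3 \cdot \frac{1}{110}\right) - 23057 = \left(- \frac{108}{5} + \frac{3}{110}\right) - 23057 = - \frac{2373}{110} - 23057 = - \frac{2538643}{110}$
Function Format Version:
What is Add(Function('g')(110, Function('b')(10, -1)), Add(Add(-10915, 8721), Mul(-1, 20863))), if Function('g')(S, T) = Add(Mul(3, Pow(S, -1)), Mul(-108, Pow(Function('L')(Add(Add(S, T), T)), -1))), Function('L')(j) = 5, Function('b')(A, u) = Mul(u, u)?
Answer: Rational(-2538643, 110) ≈ -23079.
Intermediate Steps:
Function('b')(A, u) = Pow(u, 2)
Function('g')(S, T) = Add(Rational(-108, 5), Mul(3, Pow(S, -1))) (Function('g')(S, T) = Add(Mul(3, Pow(S, -1)), Mul(-108, Pow(5, -1))) = Add(Mul(3, Pow(S, -1)), Mul(-108, Rational(1, 5))) = Add(Mul(3, Pow(S, -1)), Rational(-108, 5)) = Add(Rational(-108, 5), Mul(3, Pow(S, -1))))
Add(Function('g')(110, Function('b')(10, -1)), Add(Add(-10915, 8721), Mul(-1, 20863))) = Add(Add(Rational(-108, 5), Mul(3, Pow(110, -1))), Add(Add(-10915, 8721), Mul(-1, 20863))) = Add(Add(Rational(-108, 5), Mul(3, Rational(1, 110))), Add(-2194, -20863)) = Add(Add(Rational(-108, 5), Rational(3, 110)), -23057) = Add(Rational(-2373, 110), -23057) = Rational(-2538643, 110)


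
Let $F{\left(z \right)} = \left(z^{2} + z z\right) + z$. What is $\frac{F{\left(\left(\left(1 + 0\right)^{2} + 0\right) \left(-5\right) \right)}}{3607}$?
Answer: $\frac{45}{3607} \approx 0.012476$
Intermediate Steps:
$F{\left(z \right)} = z + 2 z^{2}$ ($F{\left(z \right)} = \left(z^{2} + z^{2}\right) + z = 2 z^{2} + z = z + 2 z^{2}$)
$\frac{F{\left(\left(\left(1 + 0\right)^{2} + 0\right) \left(-5\right) \right)}}{3607} = \frac{\left(\left(1 + 0\right)^{2} + 0\right) \left(-5\right) \left(1 + 2 \left(\left(1 + 0\right)^{2} + 0\right) \left(-5\right)\right)}{3607} = \left(1^{2} + 0\right) \left(-5\right) \left(1 + 2 \left(1^{2} + 0\right) \left(-5\right)\right) \frac{1}{3607} = \left(1 + 0\right) \left(-5\right) \left(1 + 2 \left(1 + 0\right) \left(-5\right)\right) \frac{1}{3607} = 1 \left(-5\right) \left(1 + 2 \cdot 1 \left(-5\right)\right) \frac{1}{3607} = - 5 \left(1 + 2 \left(-5\right)\right) \frac{1}{3607} = - 5 \left(1 - 10\right) \frac{1}{3607} = \left(-5\right) \left(-9\right) \frac{1}{3607} = 45 \cdot \frac{1}{3607} = \frac{45}{3607}$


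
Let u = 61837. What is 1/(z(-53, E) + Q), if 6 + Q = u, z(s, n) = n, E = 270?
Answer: 1/62101 ≈ 1.6103e-5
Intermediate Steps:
Q = 61831 (Q = -6 + 61837 = 61831)
1/(z(-53, E) + Q) = 1/(270 + 61831) = 1/62101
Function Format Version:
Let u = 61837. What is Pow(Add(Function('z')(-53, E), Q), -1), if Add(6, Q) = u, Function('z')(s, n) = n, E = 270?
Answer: Rational(1, 62101) ≈ 1.6103e-5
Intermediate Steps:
Q = 61831 (Q = Add(-6, 61837) = 61831)
Pow(Add(Function('z')(-53, E), Q), -1) = Pow(Add(270, 61831), -1) = Pow(62101, -1) = Rational(1, 62101)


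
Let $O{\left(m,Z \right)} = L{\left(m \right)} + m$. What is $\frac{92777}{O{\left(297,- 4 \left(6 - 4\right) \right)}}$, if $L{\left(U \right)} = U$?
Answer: $\frac{92777}{594} \approx 156.19$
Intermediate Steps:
$O{\left(m,Z \right)} = 2 m$ ($O{\left(m,Z \right)} = m + m = 2 m$)
$\frac{92777}{O{\left(297,- 4 \left(6 - 4\right) \right)}} = \frac{92777}{2 \cdot 297} = \frac{92777}{594}$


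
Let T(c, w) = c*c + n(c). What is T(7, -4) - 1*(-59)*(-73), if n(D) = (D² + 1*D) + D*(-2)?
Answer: -4216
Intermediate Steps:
n(D) = D² - D (n(D) = (D² + D) - 2*D = (D + D²) - 2*D = D² - D)
T(c, w) = c² + c*(-1 + c) (T(c, w) = c*c + c*(-1 + c) = c² + c*(-1 + c))
T(7, -4) - 1*(-59)*(-73) = 7*(-1 + 2*7) - 1*(-59)*(-73) = 7*(-1 + 14) + 59*(-73) = 7*13 - 4307 = 91 - 4307 = -4216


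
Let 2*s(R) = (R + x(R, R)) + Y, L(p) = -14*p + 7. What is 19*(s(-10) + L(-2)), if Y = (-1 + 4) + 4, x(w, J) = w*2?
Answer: 893/2 ≈ 446.50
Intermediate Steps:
x(w, J) = 2*w
L(p) = 7 - 14*p
Y = 7 (Y = 3 + 4 = 7)
s(R) = 7/2 + 3*R/2 (s(R) = ((R + 2*R) + 7)/2 = (3*R + 7)/2 = (7 + 3*R)/2 = 7/2 + 3*R/2)
19*(s(-10) + L(-2)) = 19*((7/2 + (3/2)*(-10)) + (7 - 14*(-2))) = 19*((7/2 - 15) + (7 + 28)) = 19*(-23/2 + 35) = 19*(47/2) = 893/2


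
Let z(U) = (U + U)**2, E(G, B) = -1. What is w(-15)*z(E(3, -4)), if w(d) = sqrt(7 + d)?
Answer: 8*I*sqrt(2) ≈ 11.314*I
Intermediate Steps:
z(U) = 4*U**2 (z(U) = (2*U)**2 = 4*U**2)
w(-15)*z(E(3, -4)) = sqrt(7 - 15)*(4*(-1)**2) = sqrt(-8)*(4*1) = (2*I*sqrt(2))*4 = 8*I*sqrt(2)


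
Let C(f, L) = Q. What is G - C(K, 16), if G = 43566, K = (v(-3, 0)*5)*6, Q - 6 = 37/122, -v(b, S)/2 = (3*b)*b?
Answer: 5314283/122 ≈ 43560.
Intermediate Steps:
v(b, S) = -6*b² (v(b, S) = -2*3*b*b = -6*b²)
Q = 769/122 (Q = 6 + 37/122 = 769/122 ≈ 6.3033)
K = -1620 (K = (-6*(-3)²*5)*6 = (-6*9*5)*6 = -54*5*6 = -270*6 = -1620)
C(f, L) = 769/122
G - C(K, 16) = 43566 - 1*769/122 = 43566 - 769/122 = 5314283/122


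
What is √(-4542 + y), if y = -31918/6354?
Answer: I*√5099400229/1059 ≈ 67.432*I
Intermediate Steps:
y = -15959/3177 (y = -31918*1/6354 = -15959/3177 ≈ -5.0233)
√(-4542 + y) = √(-4542 - 15959/3177) = √(-14445893/3177) = I*√5099400229/1059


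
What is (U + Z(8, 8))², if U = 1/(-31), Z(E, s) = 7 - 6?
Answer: 900/961 ≈ 0.93652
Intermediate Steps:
Z(E, s) = 1
U = -1/31 ≈ -0.032258
(U + Z(8, 8))² = (-1/31 + 1)² = (30/31)² = 900/961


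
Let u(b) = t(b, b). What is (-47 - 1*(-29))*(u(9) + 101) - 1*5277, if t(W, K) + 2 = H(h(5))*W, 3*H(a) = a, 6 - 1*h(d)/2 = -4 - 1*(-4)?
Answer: -7707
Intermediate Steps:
h(d) = 12 (h(d) = 12 - 2*(-4 - 1*(-4)) = 12 - 2*(-4 + 4) = 12 - 2*0 = 12 + 0 = 12)
H(a) = a/3
t(W, K) = -2 + 4*W (t(W, K) = -2 + ((1/3)*12)*W = -2 + 4*W)
u(b) = -2 + 4*b
(-47 - 1*(-29))*(u(9) + 101) - 1*5277 = (-47 - 1*(-29))*((-2 + 4*9) + 101) - 1*5277 = (-47 + 29)*((-2 + 36) + 101) - 5277 = -18*(34 + 101) - 5277 = -18*135 - 5277 = -2430 - 5277 = -7707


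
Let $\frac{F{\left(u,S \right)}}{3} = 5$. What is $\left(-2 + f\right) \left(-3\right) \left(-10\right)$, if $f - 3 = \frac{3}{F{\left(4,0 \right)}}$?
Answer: $36$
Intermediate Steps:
$F{\left(u,S \right)} = 15$ ($F{\left(u,S \right)} = 3 \cdot 5 = 15$)
$f = \frac{16}{5}$ ($f = 3 + \frac{3}{15} = 3 + 3 \cdot \frac{1}{15} = 3 + \frac{1}{5} = \frac{16}{5} \approx 3.2$)
$\left(-2 + f\right) \left(-3\right) \left(-10\right) = \left(-2 + \frac{16}{5}\right) \left(-3\right) \left(-10\right) = \frac{6}{5} \left(-3\right) \left(-10\right) = \left(- \frac{18}{5}\right) \left(-10\right) = 36$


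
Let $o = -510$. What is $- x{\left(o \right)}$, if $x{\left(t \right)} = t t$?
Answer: $-260100$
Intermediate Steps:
$x{\left(t \right)} = t^{2}$
$- x{\left(o \right)} = - \left(-510\right)^{2} = \left(-1\right) 260100 = -260100$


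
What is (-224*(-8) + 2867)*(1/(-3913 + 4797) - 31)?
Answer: -127670577/884 ≈ -1.4442e+5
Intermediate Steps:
(-224*(-8) + 2867)*(1/(-3913 + 4797) - 31) = (1792 + 2867)*(1/884 - 31) = 4659*(1/884 - 31) = 4659*(-27403/884) = -127670577/884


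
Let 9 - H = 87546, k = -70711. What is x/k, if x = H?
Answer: 87537/70711 ≈ 1.2380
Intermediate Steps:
H = -87537 (H = 9 - 1*87546 = 9 - 87546 = -87537)
x = -87537
x/k = -87537/(-70711) = -87537*(-1/70711) = 87537/70711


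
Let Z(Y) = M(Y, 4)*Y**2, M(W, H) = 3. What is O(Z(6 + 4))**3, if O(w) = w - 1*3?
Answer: 26198073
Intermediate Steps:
Z(Y) = 3*Y**2
O(w) = -3 + w (O(w) = w - 3 = -3 + w)
O(Z(6 + 4))**3 = (-3 + 3*(6 + 4)**2)**3 = (-3 + 3*10**2)**3 = (-3 + 3*100)**3 = (-3 + 300)**3 = 297**3 = 26198073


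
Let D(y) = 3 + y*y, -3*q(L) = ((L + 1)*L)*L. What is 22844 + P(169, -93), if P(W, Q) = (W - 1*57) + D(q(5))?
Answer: 25459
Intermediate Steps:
q(L) = -L**2*(1 + L)/3 (q(L) = -(L + 1)*L*L/3 = -(1 + L)*L*L/3 = -L*(1 + L)*L/3 = -L**2*(1 + L)/3)
D(y) = 3 + y**2
P(W, Q) = 2446 + W (P(W, Q) = (W - 1*57) + (3 + ((1/3)*5**2*(-1 - 1*5))**2) = (W - 57) + (3 + ((1/3)*25*(-1 - 5))**2) = (-57 + W) + (3 + ((1/3)*25*(-6))**2) = (-57 + W) + (3 + (-50)**2) = (-57 + W) + (3 + 2500) = (-57 + W) + 2503 = 2446 + W)
22844 + P(169, -93) = 22844 + (2446 + 169) = 22844 + 2615 = 25459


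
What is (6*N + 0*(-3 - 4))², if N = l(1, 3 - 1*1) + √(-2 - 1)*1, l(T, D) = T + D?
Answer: 216 + 216*I*√3 ≈ 216.0 + 374.12*I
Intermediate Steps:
l(T, D) = D + T
N = 3 + I*√3 (N = ((3 - 1*1) + 1) + √(-2 - 1)*1 = ((3 - 1) + 1) + √(-3)*1 = (2 + 1) + (I*√3)*1 = 3 + I*√3 ≈ 3.0 + 1.732*I)
(6*N + 0*(-3 - 4))² = (6*(3 + I*√3) + 0*(-3 - 4))² = ((18 + 6*I*√3) + 0*(-7))² = ((18 + 6*I*√3) + 0)² = (18 + 6*I*√3)²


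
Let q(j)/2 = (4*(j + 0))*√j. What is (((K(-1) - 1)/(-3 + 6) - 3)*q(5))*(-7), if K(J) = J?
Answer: 3080*√5/3 ≈ 2295.7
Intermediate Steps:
q(j) = 8*j^(3/2) (q(j) = 2*((4*(j + 0))*√j) = 2*((4*j)*√j) = 2*(4*j^(3/2)) = 8*j^(3/2))
(((K(-1) - 1)/(-3 + 6) - 3)*q(5))*(-7) = (((-1 - 1)/(-3 + 6) - 3)*(8*5^(3/2)))*(-7) = ((-2/3 - 3)*(8*(5*√5)))*(-7) = ((-2*⅓ - 3)*(40*√5))*(-7) = ((-⅔ - 3)*(40*√5))*(-7) = -440*√5/3*(-7) = 3080*√5/3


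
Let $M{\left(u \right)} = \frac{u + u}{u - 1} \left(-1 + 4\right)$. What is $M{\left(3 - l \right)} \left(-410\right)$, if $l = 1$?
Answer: $-4920$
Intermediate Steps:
$M{\left(u \right)} = \frac{6 u}{-1 + u}$ ($M{\left(u \right)} = \frac{2 u}{-1 + u} 3 = \frac{6 u}{-1 + u}$)
$M{\left(3 - l \right)} \left(-410\right) = \frac{6 \left(3 - 1\right)}{-1 + \left(3 - 1\right)} \left(-410\right) = 6 \cdot 2 \frac{1}{-1 + 2} \left(-410\right) = 6 \cdot 2 \cdot 1^{-1} \left(-410\right) = 6 \cdot 2 \cdot 1 \left(-410\right) = 12 \left(-410\right) = -4920$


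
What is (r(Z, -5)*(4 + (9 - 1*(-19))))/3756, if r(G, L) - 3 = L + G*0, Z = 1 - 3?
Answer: -16/939 ≈ -0.017039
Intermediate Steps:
Z = -2
r(G, L) = 3 + L (r(G, L) = 3 + (L + G*0) = 3 + (L + 0) = 3 + L)
(r(Z, -5)*(4 + (9 - 1*(-19))))/3756 = ((3 - 5)*(4 + (9 - 1*(-19))))/3756 = -2*(4 + (9 + 19))*(1/3756) = -2*(4 + 28)*(1/3756) = -2*32*(1/3756) = -64*1/3756 = -16/939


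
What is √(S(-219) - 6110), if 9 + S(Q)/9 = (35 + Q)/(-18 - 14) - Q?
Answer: I*√16673/2 ≈ 64.562*I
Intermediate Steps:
S(Q) = -2907/32 - 297*Q/32 (S(Q) = -81 + 9*((35 + Q)/(-18 - 14) - Q) = -81 + 9*((35 + Q)/(-32) - Q) = -81 + 9*((35 + Q)*(-1/32) - Q) = -81 + 9*((-35/32 - Q/32) - Q) = -81 + 9*(-35/32 - 33*Q/32) = -81 + (-315/32 - 297*Q/32) = -2907/32 - 297*Q/32)
√(S(-219) - 6110) = √((-2907/32 - 297/32*(-219)) - 6110) = √((-2907/32 + 65043/32) - 6110) = √(7767/4 - 6110) = √(-16673/4) = I*√16673/2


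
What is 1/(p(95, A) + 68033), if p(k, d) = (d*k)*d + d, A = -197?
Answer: 1/3754691 ≈ 2.6633e-7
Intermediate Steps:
p(k, d) = d + k*d² (p(k, d) = k*d² + d = d + k*d²)
1/(p(95, A) + 68033) = 1/(-197*(1 - 197*95) + 68033) = 1/(-197*(1 - 18715) + 68033) = 1/(-197*(-18714) + 68033) = 1/(3686658 + 68033) = 1/3754691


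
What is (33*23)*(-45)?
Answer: -34155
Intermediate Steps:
(33*23)*(-45) = 759*(-45) = -34155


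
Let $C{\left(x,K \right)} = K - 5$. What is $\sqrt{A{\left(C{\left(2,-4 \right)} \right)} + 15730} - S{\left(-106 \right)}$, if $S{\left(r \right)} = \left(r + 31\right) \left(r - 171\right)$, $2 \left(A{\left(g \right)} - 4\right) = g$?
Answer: $-20775 + \frac{\sqrt{62918}}{2} \approx -20650.0$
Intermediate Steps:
$C{\left(x,K \right)} = -5 + K$
$A{\left(g \right)} = 4 + \frac{g}{2}$
$S{\left(r \right)} = \left(-171 + r\right) \left(31 + r\right)$ ($S{\left(r \right)} = \left(31 + r\right) \left(-171 + r\right) = \left(-171 + r\right) \left(31 + r\right)$)
$\sqrt{A{\left(C{\left(2,-4 \right)} \right)} + 15730} - S{\left(-106 \right)} = \sqrt{\left(4 + \frac{-5 - 4}{2}\right) + 15730} - \left(-5301 + \left(-106\right)^{2} - -14840\right) = \sqrt{\left(4 + \frac{1}{2} \left(-9\right)\right) + 15730} - \left(-5301 + 11236 + 14840\right) = \sqrt{\left(4 - \frac{9}{2}\right) + 15730} - 20775 = \sqrt{- \frac{1}{2} + 15730} - 20775 = \sqrt{\frac{31459}{2}} - 20775 = \frac{\sqrt{62918}}{2} - 20775 = -20775 + \frac{\sqrt{62918}}{2}$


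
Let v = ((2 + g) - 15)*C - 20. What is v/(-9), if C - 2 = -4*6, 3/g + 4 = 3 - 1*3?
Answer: -565/18 ≈ -31.389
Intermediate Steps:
g = -¾ (g = 3/(-4 + (3 - 1*3)) = 3/(-4 + (3 - 3)) = 3/(-4 + 0) = 3/(-4) = 3*(-¼) = -¾ ≈ -0.75000)
C = -22 (C = 2 - 4*6 = 2 - 24 = -22)
v = 565/2 (v = ((2 - ¾) - 15)*(-22) - 20 = (5/4 - 15)*(-22) - 20 = -55/4*(-22) - 20 = 605/2 - 20 = 565/2 ≈ 282.50)
v/(-9) = (565/2)/(-9) = (565/2)*(-⅑) = -565/18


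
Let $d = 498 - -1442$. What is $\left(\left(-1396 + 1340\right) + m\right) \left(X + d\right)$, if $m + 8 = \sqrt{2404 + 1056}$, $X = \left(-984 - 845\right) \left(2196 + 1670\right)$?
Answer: $452414336 - 14137948 \sqrt{865} \approx 3.6605 \cdot 10^{7}$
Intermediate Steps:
$d = 1940$ ($d = 498 + 1442 = 1940$)
$X = -7070914$ ($X = \left(-1829\right) 3866 = -7070914$)
$m = -8 + 2 \sqrt{865}$ ($m = -8 + \sqrt{2404 + 1056} = -8 + \sqrt{3460} = -8 + 2 \sqrt{865} \approx 50.822$)
$\left(\left(-1396 + 1340\right) + m\right) \left(X + d\right) = \left(\left(-1396 + 1340\right) - \left(8 - 2 \sqrt{865}\right)\right) \left(-7070914 + 1940\right) = \left(-56 - \left(8 - 2 \sqrt{865}\right)\right) \left(-7068974\right) = \left(-64 + 2 \sqrt{865}\right) \left(-7068974\right) = 452414336 - 14137948 \sqrt{865}$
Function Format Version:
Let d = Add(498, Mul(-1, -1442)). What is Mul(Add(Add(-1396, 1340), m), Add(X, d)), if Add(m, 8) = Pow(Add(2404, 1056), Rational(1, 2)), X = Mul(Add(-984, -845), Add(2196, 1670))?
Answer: Add(452414336, Mul(-14137948, Pow(865, Rational(1, 2)))) ≈ 3.6605e+7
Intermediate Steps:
d = 1940 (d = Add(498, 1442) = 1940)
X = -7070914 (X = Mul(-1829, 3866) = -7070914)
m = Add(-8, Mul(2, Pow(865, Rational(1, 2)))) (m = Add(-8, Pow(Add(2404, 1056), Rational(1, 2))) = Add(-8, Pow(3460, Rational(1, 2))) = Add(-8, Mul(2, Pow(865, Rational(1, 2)))) ≈ 50.822)
Mul(Add(Add(-1396, 1340), m), Add(X, d)) = Mul(Add(Add(-1396, 1340), Add(-8, Mul(2, Pow(865, Rational(1, 2))))), Add(-7070914, 1940)) = Mul(Add(-56, Add(-8, Mul(2, Pow(865, Rational(1, 2))))), -7068974) = Mul(Add(-64, Mul(2, Pow(865, Rational(1, 2)))), -7068974) = Add(452414336, Mul(-14137948, Pow(865, Rational(1, 2))))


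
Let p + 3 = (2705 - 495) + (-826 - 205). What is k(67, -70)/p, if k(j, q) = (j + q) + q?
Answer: -73/1176 ≈ -0.062075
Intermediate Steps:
p = 1176 (p = -3 + ((2705 - 495) + (-826 - 205)) = -3 + (2210 - 1031) = -3 + 1179 = 1176)
k(j, q) = j + 2*q
k(67, -70)/p = (67 + 2*(-70))/1176 = (67 - 140)*(1/1176) = -73*1/1176 = -73/1176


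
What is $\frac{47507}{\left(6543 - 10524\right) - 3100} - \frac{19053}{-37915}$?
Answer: $- \frac{1666313612}{268476115} \approx -6.2066$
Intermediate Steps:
$\frac{47507}{\left(6543 - 10524\right) - 3100} - \frac{19053}{-37915} = \frac{47507}{-3981 - 3100} - - \frac{19053}{37915} = \frac{47507}{-7081} + \frac{19053}{37915} = 47507 \left(- \frac{1}{7081}\right) + \frac{19053}{37915} = - \frac{47507}{7081} + \frac{19053}{37915} = - \frac{1666313612}{268476115}$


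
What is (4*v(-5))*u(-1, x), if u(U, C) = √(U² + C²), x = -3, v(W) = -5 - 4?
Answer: -36*√10 ≈ -113.84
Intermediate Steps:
v(W) = -9
u(U, C) = √(C² + U²)
(4*v(-5))*u(-1, x) = (4*(-9))*√((-3)² + (-1)²) = -36*√(9 + 1) = -36*√10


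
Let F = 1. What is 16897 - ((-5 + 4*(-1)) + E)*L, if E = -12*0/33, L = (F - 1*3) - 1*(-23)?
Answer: 17086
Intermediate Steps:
L = 21 (L = (1 - 1*3) - 1*(-23) = (1 - 3) + 23 = -2 + 23 = 21)
E = 0 (E = -1*0*(1/33) = 0*(1/33) = 0)
16897 - ((-5 + 4*(-1)) + E)*L = 16897 - ((-5 + 4*(-1)) + 0)*21 = 16897 - ((-5 - 4) + 0)*21 = 16897 - (-9 + 0)*21 = 16897 - (-9)*21 = 16897 - 1*(-189) = 16897 + 189 = 17086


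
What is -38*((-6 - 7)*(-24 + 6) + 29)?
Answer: -9994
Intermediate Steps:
-38*((-6 - 7)*(-24 + 6) + 29) = -38*(-13*(-18) + 29) = -38*(234 + 29) = -38*263 = -9994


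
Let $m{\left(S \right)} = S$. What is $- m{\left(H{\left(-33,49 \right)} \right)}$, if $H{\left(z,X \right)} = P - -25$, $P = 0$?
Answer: $-25$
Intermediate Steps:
$H{\left(z,X \right)} = 25$ ($H{\left(z,X \right)} = 0 - -25 = 0 + 25 = 25$)
$- m{\left(H{\left(-33,49 \right)} \right)} = \left(-1\right) 25 = -25$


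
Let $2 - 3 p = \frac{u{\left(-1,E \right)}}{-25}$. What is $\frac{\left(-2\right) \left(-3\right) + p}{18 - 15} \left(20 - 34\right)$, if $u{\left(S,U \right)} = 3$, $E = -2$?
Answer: $- \frac{7042}{225} \approx -31.298$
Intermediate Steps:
$p = \frac{53}{75}$ ($p = \frac{2}{3} - \frac{3 \frac{1}{-25}}{3} = \frac{2}{3} - \frac{3 \left(- \frac{1}{25}\right)}{3} = \frac{2}{3} - - \frac{1}{25} = \frac{2}{3} + \frac{1}{25} = \frac{53}{75} \approx 0.70667$)
$\frac{\left(-2\right) \left(-3\right) + p}{18 - 15} \left(20 - 34\right) = \frac{\left(-2\right) \left(-3\right) + \frac{53}{75}}{18 - 15} \left(20 - 34\right) = \frac{6 + \frac{53}{75}}{3} \left(-14\right) = \frac{503}{75} \cdot \frac{1}{3} \left(-14\right) = \frac{503}{225} \left(-14\right) = - \frac{7042}{225}$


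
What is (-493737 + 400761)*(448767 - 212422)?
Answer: -21974412720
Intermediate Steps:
(-493737 + 400761)*(448767 - 212422) = -92976*236345 = -21974412720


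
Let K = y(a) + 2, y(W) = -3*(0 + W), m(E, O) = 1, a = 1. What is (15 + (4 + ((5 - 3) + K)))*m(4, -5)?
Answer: 20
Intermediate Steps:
y(W) = -3*W
K = -1 (K = -3*1 + 2 = -3 + 2 = -1)
(15 + (4 + ((5 - 3) + K)))*m(4, -5) = (15 + (4 + ((5 - 3) - 1)))*1 = (15 + (4 + (2 - 1)))*1 = (15 + (4 + 1))*1 = (15 + 5)*1 = 20*1 = 20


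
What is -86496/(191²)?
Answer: -86496/36481 ≈ -2.3710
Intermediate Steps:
-86496/(191²) = -86496/36481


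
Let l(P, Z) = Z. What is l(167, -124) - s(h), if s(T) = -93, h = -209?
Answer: -31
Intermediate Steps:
l(167, -124) - s(h) = -124 - 1*(-93) = -124 + 93 = -31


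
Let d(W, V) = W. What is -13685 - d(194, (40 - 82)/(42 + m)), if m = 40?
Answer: -13879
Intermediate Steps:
-13685 - d(194, (40 - 82)/(42 + m)) = -13685 - 1*194 = -13685 - 194 = -13879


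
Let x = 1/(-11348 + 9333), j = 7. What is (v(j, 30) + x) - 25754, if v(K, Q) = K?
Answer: -51880206/2015 ≈ -25747.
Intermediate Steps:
x = -1/2015 (x = 1/(-2015) = -1/2015 ≈ -0.00049628)
(v(j, 30) + x) - 25754 = (7 - 1/2015) - 25754 = 14104/2015 - 25754 = -51880206/2015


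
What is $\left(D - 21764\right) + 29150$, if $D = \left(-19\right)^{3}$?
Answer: $527$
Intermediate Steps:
$D = -6859$
$\left(D - 21764\right) + 29150 = \left(-6859 - 21764\right) + 29150 = -28623 + 29150 = 527$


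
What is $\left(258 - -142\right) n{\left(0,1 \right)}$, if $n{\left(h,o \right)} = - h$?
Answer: $0$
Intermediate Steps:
$\left(258 - -142\right) n{\left(0,1 \right)} = \left(258 - -142\right) \left(\left(-1\right) 0\right) = \left(258 + 142\right) 0 = 400 \cdot 0 = 0$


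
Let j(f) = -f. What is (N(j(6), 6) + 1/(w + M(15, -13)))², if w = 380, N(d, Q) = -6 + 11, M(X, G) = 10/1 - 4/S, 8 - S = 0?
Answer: 15186609/606841 ≈ 25.026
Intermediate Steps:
S = 8 (S = 8 - 1*0 = 8 + 0 = 8)
M(X, G) = 19/2 (M(X, G) = 10/1 - 4/8 = 10*1 - 4*⅛ = 10 - ½ = 19/2)
N(d, Q) = 5
(N(j(6), 6) + 1/(w + M(15, -13)))² = (5 + 1/(380 + 19/2))² = (5 + 1/(779/2))² = (5 + 2/779)² = (3897/779)² = 15186609/606841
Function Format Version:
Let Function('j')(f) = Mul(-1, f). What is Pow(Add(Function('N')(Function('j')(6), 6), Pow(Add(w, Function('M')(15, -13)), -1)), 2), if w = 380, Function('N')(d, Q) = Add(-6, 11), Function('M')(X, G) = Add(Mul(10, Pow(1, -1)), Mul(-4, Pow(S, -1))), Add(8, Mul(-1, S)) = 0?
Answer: Rational(15186609, 606841) ≈ 25.026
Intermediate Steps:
S = 8 (S = Add(8, Mul(-1, 0)) = Add(8, 0) = 8)
Function('M')(X, G) = Rational(19, 2) (Function('M')(X, G) = Add(Mul(10, Pow(1, -1)), Mul(-4, Pow(8, -1))) = Add(Mul(10, 1), Mul(-4, Rational(1, 8))) = Add(10, Rational(-1, 2)) = Rational(19, 2))
Function('N')(d, Q) = 5
Pow(Add(Function('N')(Function('j')(6), 6), Pow(Add(w, Function('M')(15, -13)), -1)), 2) = Pow(Add(5, Pow(Add(380, Rational(19, 2)), -1)), 2) = Pow(Add(5, Pow(Rational(779, 2), -1)), 2) = Pow(Add(5, Rational(2, 779)), 2) = Pow(Rational(3897, 779), 2) = Rational(15186609, 606841)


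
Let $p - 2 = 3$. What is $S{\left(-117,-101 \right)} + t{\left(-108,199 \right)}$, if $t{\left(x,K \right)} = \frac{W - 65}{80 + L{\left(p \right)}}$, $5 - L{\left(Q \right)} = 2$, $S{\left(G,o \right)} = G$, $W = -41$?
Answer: $- \frac{9817}{83} \approx -118.28$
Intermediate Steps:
$p = 5$ ($p = 2 + 3 = 5$)
$L{\left(Q \right)} = 3$ ($L{\left(Q \right)} = 5 - 2 = 3$)
$t{\left(x,K \right)} = - \frac{106}{83}$ ($t{\left(x,K \right)} = \frac{-41 - 65}{80 + 3} = - \frac{106}{83}$)
$S{\left(-117,-101 \right)} + t{\left(-108,199 \right)} = -117 - \frac{106}{83} = - \frac{9817}{83}$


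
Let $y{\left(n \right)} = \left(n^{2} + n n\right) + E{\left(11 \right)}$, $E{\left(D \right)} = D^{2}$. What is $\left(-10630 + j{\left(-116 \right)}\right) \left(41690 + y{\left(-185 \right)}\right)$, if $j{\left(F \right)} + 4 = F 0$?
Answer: $-1172515474$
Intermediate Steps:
$j{\left(F \right)} = -4$ ($j{\left(F \right)} = -4 + F 0 = -4 + 0 = -4$)
$y{\left(n \right)} = 121 + 2 n^{2}$ ($y{\left(n \right)} = \left(n^{2} + n n\right) + 11^{2} = \left(n^{2} + n^{2}\right) + 121 = 2 n^{2} + 121 = 121 + 2 n^{2}$)
$\left(-10630 + j{\left(-116 \right)}\right) \left(41690 + y{\left(-185 \right)}\right) = \left(-10630 - 4\right) \left(41690 + \left(121 + 2 \left(-185\right)^{2}\right)\right) = - 10634 \left(41690 + \left(121 + 2 \cdot 34225\right)\right) = - 10634 \left(41690 + \left(121 + 68450\right)\right) = - 10634 \left(41690 + 68571\right) = \left(-10634\right) 110261 = -1172515474$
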